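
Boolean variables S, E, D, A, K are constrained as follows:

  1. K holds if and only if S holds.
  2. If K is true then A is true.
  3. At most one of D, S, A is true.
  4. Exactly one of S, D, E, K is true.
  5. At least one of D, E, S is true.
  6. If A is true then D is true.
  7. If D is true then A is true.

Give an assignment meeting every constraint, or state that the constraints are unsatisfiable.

S = False, E = True, D = False, A = False, K = False

  (1) K=F, S=F — same ✓
  (2) K=F ⇒ A: vacuous ✓
  (3) {D, S, A}: 0 true — at most one ✓
  (4) {S, D, E, K}: 1 true — exactly one ✓
  (5) {D, E, S}: 1 true — at least one ✓
  (6) A=F ⇒ D: vacuous ✓
  (7) D=F ⇒ A: vacuous ✓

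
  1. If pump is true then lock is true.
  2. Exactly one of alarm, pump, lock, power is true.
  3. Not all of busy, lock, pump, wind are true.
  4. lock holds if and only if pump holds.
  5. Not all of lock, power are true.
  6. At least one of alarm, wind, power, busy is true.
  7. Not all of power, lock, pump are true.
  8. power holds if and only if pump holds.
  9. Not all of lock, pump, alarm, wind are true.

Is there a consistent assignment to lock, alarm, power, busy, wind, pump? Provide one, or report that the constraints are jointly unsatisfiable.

lock = False, alarm = True, power = False, busy = True, wind = True, pump = False

  (1) pump=F ⇒ lock: vacuous ✓
  (2) {alarm, pump, lock, power}: 1 true — exactly one ✓
  (3) {busy, lock, pump, wind}: 2/4 true — not all ✓
  (4) lock=F, pump=F — same ✓
  (5) {lock, power}: 0/2 true — not all ✓
  (6) {alarm, wind, power, busy}: 3 true — at least one ✓
  (7) {power, lock, pump}: 0/3 true — not all ✓
  (8) power=F, pump=F — same ✓
  (9) {lock, pump, alarm, wind}: 2/4 true — not all ✓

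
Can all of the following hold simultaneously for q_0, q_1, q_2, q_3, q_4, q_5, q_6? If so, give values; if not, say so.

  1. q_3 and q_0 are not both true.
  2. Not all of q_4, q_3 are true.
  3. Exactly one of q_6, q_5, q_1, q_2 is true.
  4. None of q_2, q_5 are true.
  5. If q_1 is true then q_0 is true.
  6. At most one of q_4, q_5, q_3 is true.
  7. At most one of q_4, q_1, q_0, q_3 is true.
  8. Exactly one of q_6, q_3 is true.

q_0=T, q_1=F, q_2=F, q_3=F, q_4=F, q_5=F, q_6=T

  (1) q_3=F, q_0=T — not both ✓
  (2) {q_4, q_3}: 0/2 true — not all ✓
  (3) {q_6, q_5, q_1, q_2}: 1 true — exactly one ✓
  (4) {q_2, q_5}: 0 true — none ✓
  (5) q_1=F ⇒ q_0: vacuous ✓
  (6) {q_4, q_5, q_3}: 0 true — at most one ✓
  (7) {q_4, q_1, q_0, q_3}: 1 true — at most one ✓
  (8) {q_6, q_3}: 1 true — exactly one ✓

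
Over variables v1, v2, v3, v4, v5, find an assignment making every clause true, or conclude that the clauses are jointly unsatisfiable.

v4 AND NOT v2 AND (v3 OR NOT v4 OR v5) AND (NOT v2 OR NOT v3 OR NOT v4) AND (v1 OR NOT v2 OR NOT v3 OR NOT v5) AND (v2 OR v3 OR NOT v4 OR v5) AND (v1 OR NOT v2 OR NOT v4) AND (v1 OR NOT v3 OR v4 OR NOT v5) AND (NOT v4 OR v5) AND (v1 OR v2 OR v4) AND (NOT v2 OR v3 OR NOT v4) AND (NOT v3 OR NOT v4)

v1 = False, v2 = False, v3 = False, v4 = True, v5 = True

Unit clause (v4) forces v4 = True.
Unit clause (NOT v2) forces v2 = False.
In (NOT v4 OR v5) only v5 is left, so v5 = True.
In (NOT v3 OR NOT v4) only NOT v3 is left, so v3 = False.
Set v1 = False.
All clauses satisfied.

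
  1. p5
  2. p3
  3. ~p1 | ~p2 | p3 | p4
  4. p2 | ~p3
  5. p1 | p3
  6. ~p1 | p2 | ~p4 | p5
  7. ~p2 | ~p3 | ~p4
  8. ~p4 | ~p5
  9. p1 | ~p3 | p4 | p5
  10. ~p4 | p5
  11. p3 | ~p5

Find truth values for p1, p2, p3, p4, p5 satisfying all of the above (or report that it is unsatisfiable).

Unit clause (p5) forces p5 = True.
Unit clause (p3) forces p3 = True.
In (p2 | ~p3) only p2 is left, so p2 = True.
In (~p2 | ~p3 | ~p4) only ~p4 is left, so p4 = False.
Set p1 = False.
All clauses satisfied.

p1 = False; p2 = True; p3 = True; p4 = False; p5 = True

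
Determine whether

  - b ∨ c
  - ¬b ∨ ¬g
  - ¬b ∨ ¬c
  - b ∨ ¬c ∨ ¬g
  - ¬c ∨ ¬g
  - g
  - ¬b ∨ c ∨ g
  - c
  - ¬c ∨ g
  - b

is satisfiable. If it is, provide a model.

UNSATISFIABLE

Case c = True:
  (¬b ∨ ¬c) forces b = False.
  Clause (b) is falsified — contradiction.
Case c = False:
  Clause (c) is falsified — contradiction.
Both cases fail, so the formula is unsatisfiable.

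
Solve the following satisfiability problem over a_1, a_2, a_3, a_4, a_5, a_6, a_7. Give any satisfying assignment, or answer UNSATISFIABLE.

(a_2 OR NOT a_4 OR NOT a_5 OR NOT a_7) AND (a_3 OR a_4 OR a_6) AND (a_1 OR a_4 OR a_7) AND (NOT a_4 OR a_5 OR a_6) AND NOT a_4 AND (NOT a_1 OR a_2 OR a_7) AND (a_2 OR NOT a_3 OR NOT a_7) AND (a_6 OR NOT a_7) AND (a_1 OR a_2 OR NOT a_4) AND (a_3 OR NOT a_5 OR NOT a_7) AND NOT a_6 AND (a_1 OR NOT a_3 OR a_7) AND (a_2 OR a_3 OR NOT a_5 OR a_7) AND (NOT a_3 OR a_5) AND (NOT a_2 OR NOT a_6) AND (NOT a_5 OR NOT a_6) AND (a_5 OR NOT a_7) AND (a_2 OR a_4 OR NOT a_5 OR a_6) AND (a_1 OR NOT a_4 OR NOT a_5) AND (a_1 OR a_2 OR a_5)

a_1: True; a_2: True; a_3: True; a_4: False; a_5: True; a_6: False; a_7: False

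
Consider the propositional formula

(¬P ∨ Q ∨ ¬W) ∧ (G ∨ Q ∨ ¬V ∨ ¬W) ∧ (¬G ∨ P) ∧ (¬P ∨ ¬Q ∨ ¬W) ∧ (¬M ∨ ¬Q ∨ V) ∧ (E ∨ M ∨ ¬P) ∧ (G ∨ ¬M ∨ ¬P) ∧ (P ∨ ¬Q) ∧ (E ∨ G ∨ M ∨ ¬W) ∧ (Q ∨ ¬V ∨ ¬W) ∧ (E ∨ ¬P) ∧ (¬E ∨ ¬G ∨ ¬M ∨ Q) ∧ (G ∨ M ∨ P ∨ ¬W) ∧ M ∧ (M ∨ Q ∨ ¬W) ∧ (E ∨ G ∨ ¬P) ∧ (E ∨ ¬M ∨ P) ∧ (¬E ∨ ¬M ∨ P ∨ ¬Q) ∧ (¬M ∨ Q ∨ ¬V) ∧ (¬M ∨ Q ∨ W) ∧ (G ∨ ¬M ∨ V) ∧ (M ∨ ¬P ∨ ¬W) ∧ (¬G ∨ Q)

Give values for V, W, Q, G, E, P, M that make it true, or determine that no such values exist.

V = True; W = False; Q = True; G = True; E = True; P = True; M = True

Unit clause (M) forces M = True.
Try V = False:
  (¬M ∨ ¬Q ∨ V) forces Q = False.
  (¬M ∨ Q ∨ W) forces W = True.
  (¬P ∨ Q ∨ ¬W) forces P = False.
  (¬G ∨ P) forces G = False.
  clause (G ∨ ¬M ∨ V) is falsified — backtrack.
So V = True.
  then (¬M ∨ Q ∨ ¬V) forces Q = True.
  then (P ∨ ¬Q) forces P = True.
  then (E ∨ ¬P) forces E = True.
  then (¬P ∨ ¬Q ∨ ¬W) forces W = False.
  then (G ∨ ¬M ∨ ¬P) forces G = True.
All clauses satisfied.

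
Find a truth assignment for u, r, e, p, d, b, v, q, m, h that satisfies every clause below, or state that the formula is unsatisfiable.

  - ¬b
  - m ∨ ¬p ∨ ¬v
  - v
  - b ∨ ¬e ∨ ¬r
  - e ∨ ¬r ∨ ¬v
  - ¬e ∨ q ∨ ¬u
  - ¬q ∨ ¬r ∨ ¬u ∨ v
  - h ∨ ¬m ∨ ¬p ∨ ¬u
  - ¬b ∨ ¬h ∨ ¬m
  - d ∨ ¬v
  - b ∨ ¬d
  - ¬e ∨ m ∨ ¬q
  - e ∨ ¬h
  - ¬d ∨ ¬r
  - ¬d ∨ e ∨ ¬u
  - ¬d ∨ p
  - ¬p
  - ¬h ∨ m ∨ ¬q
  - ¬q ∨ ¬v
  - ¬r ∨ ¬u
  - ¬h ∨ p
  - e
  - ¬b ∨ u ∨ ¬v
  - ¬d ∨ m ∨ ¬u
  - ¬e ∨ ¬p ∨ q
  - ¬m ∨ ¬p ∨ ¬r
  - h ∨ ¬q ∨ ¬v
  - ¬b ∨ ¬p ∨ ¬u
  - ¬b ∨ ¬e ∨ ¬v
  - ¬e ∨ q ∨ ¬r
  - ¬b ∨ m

No satisfying assignment exists.

Case b = True:
  Clause (¬b) is falsified — contradiction.
Case b = False:
  (v) forces v = True.
  (d ∨ ¬v) forces d = True.
  Clause (b ∨ ¬d) is falsified — contradiction.
Both cases fail, so the formula is unsatisfiable.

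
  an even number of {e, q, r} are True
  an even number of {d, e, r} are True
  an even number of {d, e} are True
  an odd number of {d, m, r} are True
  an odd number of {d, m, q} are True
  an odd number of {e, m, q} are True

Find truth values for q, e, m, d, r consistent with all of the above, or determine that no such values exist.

q=F; e=F; m=T; d=F; r=F

{e, q, r}: 0 true → even ✓
{d, e, r}: 0 true → even ✓
{d, e}: 0 true → even ✓
{d, m, r}: 1 true → odd ✓
{d, m, q}: 1 true → odd ✓
{e, m, q}: 1 true → odd ✓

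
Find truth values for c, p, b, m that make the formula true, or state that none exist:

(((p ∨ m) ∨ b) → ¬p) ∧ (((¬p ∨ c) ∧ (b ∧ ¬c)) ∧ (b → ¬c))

c = False, p = False, b = True, m = True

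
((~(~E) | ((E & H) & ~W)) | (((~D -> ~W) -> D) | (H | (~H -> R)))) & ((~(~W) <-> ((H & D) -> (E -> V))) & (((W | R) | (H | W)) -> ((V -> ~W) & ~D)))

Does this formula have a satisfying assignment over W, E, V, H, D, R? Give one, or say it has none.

W=T, E=T, V=F, H=F, D=F, R=F

  (~(~E) | ((E & H) & ~W)) | (((~D -> ~W) -> D) | (H | (~H -> R))) = True
    ~(~E) | ((E & H) & ~W) = True
      ~(~E) = True
        ~E = False
      (E & H) & ~W = False
        E & H = False
        ~W = False
    ((~D -> ~W) -> D) | (H | (~H -> R)) = True
      (~D -> ~W) -> D = True
        ~D -> ~W = False
          ~D = True
          ~W = False
      H | (~H -> R) = False
        ~H -> R = False
          ~H = True
  (~(~W) <-> ((H & D) -> (E -> V))) & (((W | R) | (H | W)) -> ((V -> ~W) & ~D)) = True
    ~(~W) <-> ((H & D) -> (E -> V)) = True
      ~(~W) = True
        ~W = False
      (H & D) -> (E -> V) = True
        H & D = False
        E -> V = False
    ((W | R) | (H | W)) -> ((V -> ~W) & ~D) = True
      (W | R) | (H | W) = True
        W | R = True
        H | W = True
      (V -> ~W) & ~D = True
        V -> ~W = True
          ~W = False
        ~D = True
Both conjuncts True, so the formula holds.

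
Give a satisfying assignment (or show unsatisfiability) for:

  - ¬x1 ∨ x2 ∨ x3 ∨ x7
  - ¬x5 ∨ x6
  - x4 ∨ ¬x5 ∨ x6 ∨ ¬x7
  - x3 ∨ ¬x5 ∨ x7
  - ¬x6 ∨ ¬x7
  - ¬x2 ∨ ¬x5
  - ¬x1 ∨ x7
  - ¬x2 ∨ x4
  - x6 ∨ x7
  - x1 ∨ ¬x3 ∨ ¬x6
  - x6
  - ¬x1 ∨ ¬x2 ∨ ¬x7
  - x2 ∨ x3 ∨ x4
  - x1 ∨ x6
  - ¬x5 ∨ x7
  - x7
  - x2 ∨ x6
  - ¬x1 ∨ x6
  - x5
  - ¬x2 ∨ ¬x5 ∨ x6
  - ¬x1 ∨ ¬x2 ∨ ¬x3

Case x6 = True:
  (¬x6 ∨ ¬x7) forces x7 = False.
  Clause (x7) is falsified — contradiction.
Case x6 = False:
  Clause (x6) is falsified — contradiction.
Both cases fail, so the formula is unsatisfiable.

The formula is unsatisfiable.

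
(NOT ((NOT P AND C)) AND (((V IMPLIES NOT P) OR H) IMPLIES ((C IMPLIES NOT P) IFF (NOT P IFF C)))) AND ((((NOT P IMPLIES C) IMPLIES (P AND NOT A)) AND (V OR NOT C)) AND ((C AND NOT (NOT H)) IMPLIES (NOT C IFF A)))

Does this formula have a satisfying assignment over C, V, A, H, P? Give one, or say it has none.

C: False, V: True, A: False, H: False, P: True

  NOT ((NOT P AND C)) AND (((V IMPLIES NOT P) OR H) IMPLIES ((C IMPLIES NOT P) IFF (NOT P IFF C))) = True
    NOT ((NOT P AND C)) = True
      NOT P AND C = False
        NOT P = False
    ((V IMPLIES NOT P) OR H) IMPLIES ((C IMPLIES NOT P) IFF (NOT P IFF C)) = True
      (V IMPLIES NOT P) OR H = False
        V IMPLIES NOT P = False
          NOT P = False
      (C IMPLIES NOT P) IFF (NOT P IFF C) = True
        C IMPLIES NOT P = True
          NOT P = False
        NOT P IFF C = True
          NOT P = False
  (((NOT P IMPLIES C) IMPLIES (P AND NOT A)) AND (V OR NOT C)) AND ((C AND NOT (NOT H)) IMPLIES (NOT C IFF A)) = True
    ((NOT P IMPLIES C) IMPLIES (P AND NOT A)) AND (V OR NOT C) = True
      (NOT P IMPLIES C) IMPLIES (P AND NOT A) = True
        NOT P IMPLIES C = True
          NOT P = False
        P AND NOT A = True
          NOT A = True
      V OR NOT C = True
        NOT C = True
    (C AND NOT (NOT H)) IMPLIES (NOT C IFF A) = True
      C AND NOT (NOT H) = False
        NOT (NOT H) = False
          NOT H = True
      NOT C IFF A = False
        NOT C = True
Both conjuncts True, so the formula holds.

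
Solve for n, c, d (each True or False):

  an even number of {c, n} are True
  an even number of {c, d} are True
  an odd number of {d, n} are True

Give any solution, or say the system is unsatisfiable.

Unsatisfiable

Adding constraints 1, 2, 3 mod 2: every variable appears an even number of times on the left, so the left side is 0.
But the right sides sum to 1 (mod 2). 0 ≠ 1 — the system is inconsistent.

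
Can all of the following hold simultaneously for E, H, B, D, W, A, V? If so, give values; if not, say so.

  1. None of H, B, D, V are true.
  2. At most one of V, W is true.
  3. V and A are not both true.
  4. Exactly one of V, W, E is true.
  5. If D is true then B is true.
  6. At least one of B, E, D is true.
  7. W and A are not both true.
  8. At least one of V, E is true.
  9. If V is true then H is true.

E: True; H: False; B: False; D: False; W: False; A: False; V: False

  (1) {H, B, D, V}: 0 true — none ✓
  (2) {V, W}: 0 true — at most one ✓
  (3) V=F, A=F — not both ✓
  (4) {V, W, E}: 1 true — exactly one ✓
  (5) D=F ⇒ B: vacuous ✓
  (6) {B, E, D}: 1 true — at least one ✓
  (7) W=F, A=F — not both ✓
  (8) {V, E}: 1 true — at least one ✓
  (9) V=F ⇒ H: vacuous ✓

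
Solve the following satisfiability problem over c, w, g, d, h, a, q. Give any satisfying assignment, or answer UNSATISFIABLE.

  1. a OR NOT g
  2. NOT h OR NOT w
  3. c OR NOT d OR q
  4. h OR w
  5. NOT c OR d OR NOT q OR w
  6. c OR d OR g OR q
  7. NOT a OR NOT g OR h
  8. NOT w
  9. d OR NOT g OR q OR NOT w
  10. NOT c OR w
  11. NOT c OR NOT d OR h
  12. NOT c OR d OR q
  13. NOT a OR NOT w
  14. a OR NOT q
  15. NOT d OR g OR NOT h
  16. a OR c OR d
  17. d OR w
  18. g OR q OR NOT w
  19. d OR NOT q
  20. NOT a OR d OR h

c: False; w: False; g: True; d: True; h: True; a: True; q: True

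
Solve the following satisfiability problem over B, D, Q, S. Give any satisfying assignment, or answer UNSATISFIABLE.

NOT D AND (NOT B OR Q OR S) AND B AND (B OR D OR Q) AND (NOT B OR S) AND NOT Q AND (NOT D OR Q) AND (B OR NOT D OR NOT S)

Unit clause (NOT D) forces D = False.
Unit clause (B) forces B = True.
In (NOT B OR S) only S is left, so S = True.
Unit clause (NOT Q) forces Q = False.
All clauses satisfied.

B=T; D=F; Q=F; S=T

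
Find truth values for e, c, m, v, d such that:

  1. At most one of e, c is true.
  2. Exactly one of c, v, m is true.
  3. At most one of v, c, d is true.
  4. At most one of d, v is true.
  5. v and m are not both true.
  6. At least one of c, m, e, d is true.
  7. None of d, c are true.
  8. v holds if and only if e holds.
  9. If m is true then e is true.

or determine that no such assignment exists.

e = True, c = False, m = False, v = True, d = False

  (1) {e, c}: 1 true — at most one ✓
  (2) {c, v, m}: 1 true — exactly one ✓
  (3) {v, c, d}: 1 true — at most one ✓
  (4) {d, v}: 1 true — at most one ✓
  (5) v=T, m=F — not both ✓
  (6) {c, m, e, d}: 1 true — at least one ✓
  (7) {d, c}: 0 true — none ✓
  (8) v=T, e=T — same ✓
  (9) m=F ⇒ e: vacuous ✓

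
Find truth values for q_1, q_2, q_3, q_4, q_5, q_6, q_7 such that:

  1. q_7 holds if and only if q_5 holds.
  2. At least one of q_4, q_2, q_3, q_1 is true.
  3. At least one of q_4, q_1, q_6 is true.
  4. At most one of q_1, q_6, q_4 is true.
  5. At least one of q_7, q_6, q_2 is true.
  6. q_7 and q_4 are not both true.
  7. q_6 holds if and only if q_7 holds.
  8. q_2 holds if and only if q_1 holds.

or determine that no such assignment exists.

q_1 = True; q_2 = True; q_3 = False; q_4 = False; q_5 = False; q_6 = False; q_7 = False

  (1) q_7=F, q_5=F — same ✓
  (2) {q_4, q_2, q_3, q_1}: 2 true — at least one ✓
  (3) {q_4, q_1, q_6}: 1 true — at least one ✓
  (4) {q_1, q_6, q_4}: 1 true — at most one ✓
  (5) {q_7, q_6, q_2}: 1 true — at least one ✓
  (6) q_7=F, q_4=F — not both ✓
  (7) q_6=F, q_7=F — same ✓
  (8) q_2=T, q_1=T — same ✓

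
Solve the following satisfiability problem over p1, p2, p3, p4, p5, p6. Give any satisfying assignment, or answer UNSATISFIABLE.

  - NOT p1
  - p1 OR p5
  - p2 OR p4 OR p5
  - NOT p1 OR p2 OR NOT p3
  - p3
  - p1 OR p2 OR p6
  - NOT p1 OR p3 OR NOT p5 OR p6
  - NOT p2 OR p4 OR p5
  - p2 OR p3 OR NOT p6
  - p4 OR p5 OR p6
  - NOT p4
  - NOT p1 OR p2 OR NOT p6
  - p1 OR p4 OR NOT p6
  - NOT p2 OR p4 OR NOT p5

The formula is unsatisfiable.

Case p1 = True:
  Clause (NOT p1) is falsified — contradiction.
Case p1 = False:
  (p1 OR p5) forces p5 = True.
  (p3) forces p3 = True.
  (NOT p4) forces p4 = False.
  (p1 OR p4 OR NOT p6) forces p6 = False.
  (p1 OR p2 OR p6) forces p2 = True.
  Clause (NOT p2 OR p4 OR NOT p5) is falsified — contradiction.
Both cases fail, so the formula is unsatisfiable.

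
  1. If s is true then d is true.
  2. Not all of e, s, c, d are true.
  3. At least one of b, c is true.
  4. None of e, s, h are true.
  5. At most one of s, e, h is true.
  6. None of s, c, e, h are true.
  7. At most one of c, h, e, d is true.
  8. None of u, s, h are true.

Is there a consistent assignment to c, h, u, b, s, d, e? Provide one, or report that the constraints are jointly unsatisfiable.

c: False; h: False; u: False; b: True; s: False; d: True; e: False

  (1) s=F ⇒ d: vacuous ✓
  (2) {e, s, c, d}: 1/4 true — not all ✓
  (3) {b, c}: 1 true — at least one ✓
  (4) {e, s, h}: 0 true — none ✓
  (5) {s, e, h}: 0 true — at most one ✓
  (6) {s, c, e, h}: 0 true — none ✓
  (7) {c, h, e, d}: 1 true — at most one ✓
  (8) {u, s, h}: 0 true — none ✓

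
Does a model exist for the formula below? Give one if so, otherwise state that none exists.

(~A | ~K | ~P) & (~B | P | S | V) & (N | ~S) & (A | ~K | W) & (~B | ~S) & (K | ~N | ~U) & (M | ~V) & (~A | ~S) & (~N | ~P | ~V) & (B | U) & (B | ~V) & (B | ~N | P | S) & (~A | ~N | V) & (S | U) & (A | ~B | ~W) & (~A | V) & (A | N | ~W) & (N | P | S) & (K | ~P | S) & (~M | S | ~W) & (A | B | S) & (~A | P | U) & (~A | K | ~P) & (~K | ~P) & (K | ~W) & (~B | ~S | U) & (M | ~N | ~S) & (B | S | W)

A = True; B = True; S = False; N = True; W = False; K = True; V = True; P = False; U = True; M = True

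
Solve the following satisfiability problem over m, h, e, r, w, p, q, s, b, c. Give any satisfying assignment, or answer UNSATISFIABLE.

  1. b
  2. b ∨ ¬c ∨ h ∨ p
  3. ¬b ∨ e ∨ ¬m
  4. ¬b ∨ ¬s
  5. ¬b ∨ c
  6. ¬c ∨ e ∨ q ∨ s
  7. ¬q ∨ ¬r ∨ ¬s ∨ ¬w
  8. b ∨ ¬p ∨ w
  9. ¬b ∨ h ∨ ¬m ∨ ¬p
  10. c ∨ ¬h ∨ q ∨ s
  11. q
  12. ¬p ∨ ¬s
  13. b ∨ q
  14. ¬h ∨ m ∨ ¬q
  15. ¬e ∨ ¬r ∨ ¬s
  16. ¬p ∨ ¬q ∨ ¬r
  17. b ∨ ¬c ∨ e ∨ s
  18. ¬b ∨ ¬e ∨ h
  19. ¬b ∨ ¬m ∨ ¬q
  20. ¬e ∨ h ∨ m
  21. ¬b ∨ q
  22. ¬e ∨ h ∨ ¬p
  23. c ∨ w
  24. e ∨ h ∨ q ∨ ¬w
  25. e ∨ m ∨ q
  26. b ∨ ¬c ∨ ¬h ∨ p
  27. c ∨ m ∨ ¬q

m = False; h = False; e = False; r = True; w = True; p = False; q = True; s = False; b = True; c = True

Unit clause (b) forces b = True.
In (¬b ∨ ¬s) only ¬s is left, so s = False.
In (¬b ∨ c) only c is left, so c = True.
Unit clause (q) forces q = True.
In (¬b ∨ ¬m ∨ ¬q) only ¬m is left, so m = False.
In (¬h ∨ m ∨ ¬q) only ¬h is left, so h = False.
In (¬b ∨ ¬e ∨ h) only ¬e is left, so e = False.
Set r = True.
  then (¬p ∨ ¬q ∨ ¬r) forces p = False.
Set w = True.
All clauses satisfied.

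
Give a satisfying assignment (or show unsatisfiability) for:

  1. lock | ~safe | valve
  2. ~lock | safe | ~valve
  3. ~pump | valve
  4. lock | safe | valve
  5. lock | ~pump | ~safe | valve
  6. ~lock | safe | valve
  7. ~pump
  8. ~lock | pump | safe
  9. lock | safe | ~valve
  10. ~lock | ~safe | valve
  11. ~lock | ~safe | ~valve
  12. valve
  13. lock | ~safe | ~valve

Unsatisfiable

Case safe = True:
  (~pump) forces pump = False.
  (valve) forces valve = True.
  (~lock | ~safe | ~valve) forces lock = False.
  Clause (lock | ~safe | ~valve) is falsified — contradiction.
Case safe = False:
  (~pump) forces pump = False.
  (~lock | pump | safe) forces lock = False.
  (lock | safe | valve) forces valve = True.
  Clause (lock | safe | ~valve) is falsified — contradiction.
Both cases fail, so the formula is unsatisfiable.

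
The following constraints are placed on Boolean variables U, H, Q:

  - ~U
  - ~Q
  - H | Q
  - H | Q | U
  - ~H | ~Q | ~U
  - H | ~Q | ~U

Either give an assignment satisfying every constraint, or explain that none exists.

U=F, H=T, Q=F

Unit clause (~U) forces U = False.
Unit clause (~Q) forces Q = False.
In (H | Q) only H is left, so H = True.
Check each clause:
  (~U): ~U holds.
  (~Q): ~Q holds.
  (H | Q): H holds.
  (H | Q | U): H holds.
  (~H | ~Q | ~U): ~Q holds.
  (H | ~Q | ~U): H holds.
All clauses satisfied.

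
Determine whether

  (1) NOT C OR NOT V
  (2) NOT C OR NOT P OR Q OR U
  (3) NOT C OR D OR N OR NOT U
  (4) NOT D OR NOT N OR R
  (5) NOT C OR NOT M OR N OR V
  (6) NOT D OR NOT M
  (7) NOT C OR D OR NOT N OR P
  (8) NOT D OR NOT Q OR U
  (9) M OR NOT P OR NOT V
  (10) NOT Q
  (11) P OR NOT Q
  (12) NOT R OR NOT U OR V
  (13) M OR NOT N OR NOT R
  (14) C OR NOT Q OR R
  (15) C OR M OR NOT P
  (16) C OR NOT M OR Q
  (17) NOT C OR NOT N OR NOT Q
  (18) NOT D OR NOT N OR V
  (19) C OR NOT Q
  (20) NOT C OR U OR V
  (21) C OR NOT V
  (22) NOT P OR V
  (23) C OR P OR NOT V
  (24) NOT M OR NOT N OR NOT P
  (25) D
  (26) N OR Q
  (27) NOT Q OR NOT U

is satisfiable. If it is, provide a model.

The formula is unsatisfiable.

Case Q = True:
  Clause (NOT Q) is falsified — contradiction.
Case Q = False:
  (D) forces D = True.
  (NOT D OR NOT M) forces M = False.
  (N OR Q) forces N = True.
  (NOT D OR NOT N OR R) forces R = True.
  Clause (M OR NOT N OR NOT R) is falsified — contradiction.
Both cases fail, so the formula is unsatisfiable.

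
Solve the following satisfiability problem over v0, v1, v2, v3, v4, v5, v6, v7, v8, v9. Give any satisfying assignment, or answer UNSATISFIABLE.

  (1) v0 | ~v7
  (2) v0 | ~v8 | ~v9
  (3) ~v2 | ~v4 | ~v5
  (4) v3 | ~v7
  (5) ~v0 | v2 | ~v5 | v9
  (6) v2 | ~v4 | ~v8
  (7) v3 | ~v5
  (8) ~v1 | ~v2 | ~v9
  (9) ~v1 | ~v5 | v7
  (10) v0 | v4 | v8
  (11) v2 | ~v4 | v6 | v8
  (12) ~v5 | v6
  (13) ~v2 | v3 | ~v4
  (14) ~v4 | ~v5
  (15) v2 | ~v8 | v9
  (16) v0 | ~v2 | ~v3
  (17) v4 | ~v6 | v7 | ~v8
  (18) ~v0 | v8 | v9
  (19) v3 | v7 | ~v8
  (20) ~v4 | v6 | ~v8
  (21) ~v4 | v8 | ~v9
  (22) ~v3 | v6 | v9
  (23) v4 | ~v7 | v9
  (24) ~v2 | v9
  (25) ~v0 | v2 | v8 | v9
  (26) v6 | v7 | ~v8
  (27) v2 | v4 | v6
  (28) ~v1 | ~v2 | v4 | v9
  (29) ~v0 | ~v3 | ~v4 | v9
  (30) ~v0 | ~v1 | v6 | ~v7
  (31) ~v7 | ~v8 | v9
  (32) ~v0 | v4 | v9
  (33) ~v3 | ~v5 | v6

Set v0 = True.
Set v1 = False.
Set v2 = False.
Set v3 = True.
Try v4 = True:
  (v2 | ~v4 | ~v8) forces v8 = False.
  (v2 | ~v4 | v6 | v8) forces v6 = True.
  (~v4 | ~v5) forces v5 = False.
  (~v0 | v8 | v9) forces v9 = True.
  clause (~v4 | v8 | ~v9) is falsified — backtrack.
So v4 = False.
  then (v2 | v4 | v6) forces v6 = True.
  then (~v0 | v4 | v9) forces v9 = True.
Set v5 = False.
Set v7 = True.
Set v8 = False.
All clauses satisfied.

v0 = True, v1 = False, v2 = False, v3 = True, v4 = False, v5 = False, v6 = True, v7 = True, v8 = False, v9 = True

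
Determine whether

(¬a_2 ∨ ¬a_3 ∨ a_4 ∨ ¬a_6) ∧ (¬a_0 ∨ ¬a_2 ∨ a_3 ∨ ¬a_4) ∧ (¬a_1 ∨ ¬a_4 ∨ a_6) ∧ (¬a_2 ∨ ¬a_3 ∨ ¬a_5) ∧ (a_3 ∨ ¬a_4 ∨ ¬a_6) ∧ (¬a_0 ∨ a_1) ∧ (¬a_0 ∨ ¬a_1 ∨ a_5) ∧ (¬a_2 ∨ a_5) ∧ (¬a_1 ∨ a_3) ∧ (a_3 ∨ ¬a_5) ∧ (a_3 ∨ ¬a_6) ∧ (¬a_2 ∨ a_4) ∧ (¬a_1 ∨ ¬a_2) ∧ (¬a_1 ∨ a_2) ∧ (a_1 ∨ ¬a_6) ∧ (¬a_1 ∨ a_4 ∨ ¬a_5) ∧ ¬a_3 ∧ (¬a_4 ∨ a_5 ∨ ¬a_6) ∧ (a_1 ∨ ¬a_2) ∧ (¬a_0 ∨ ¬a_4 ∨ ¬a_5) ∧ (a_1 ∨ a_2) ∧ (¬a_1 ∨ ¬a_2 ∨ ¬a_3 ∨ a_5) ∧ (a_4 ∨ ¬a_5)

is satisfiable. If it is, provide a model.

The formula is unsatisfiable.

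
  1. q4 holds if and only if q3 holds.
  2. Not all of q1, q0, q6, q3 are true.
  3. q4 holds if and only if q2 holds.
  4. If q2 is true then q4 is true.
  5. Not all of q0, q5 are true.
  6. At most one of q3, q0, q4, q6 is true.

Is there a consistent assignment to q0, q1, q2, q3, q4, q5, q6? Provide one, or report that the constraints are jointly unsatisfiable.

q0 = True, q1 = True, q2 = False, q3 = False, q4 = False, q5 = False, q6 = False

  (1) q4=F, q3=F — same ✓
  (2) {q1, q0, q6, q3}: 2/4 true — not all ✓
  (3) q4=F, q2=F — same ✓
  (4) q2=F ⇒ q4: vacuous ✓
  (5) {q0, q5}: 1/2 true — not all ✓
  (6) {q3, q0, q4, q6}: 1 true — at most one ✓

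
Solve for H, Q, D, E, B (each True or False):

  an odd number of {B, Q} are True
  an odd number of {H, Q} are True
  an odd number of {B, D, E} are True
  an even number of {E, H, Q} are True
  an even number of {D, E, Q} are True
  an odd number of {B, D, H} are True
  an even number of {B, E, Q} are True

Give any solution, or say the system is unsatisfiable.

H = True, Q = False, D = True, E = True, B = True

{B, Q}: 1 true → odd ✓
{H, Q}: 1 true → odd ✓
{B, D, E}: 3 true → odd ✓
{E, H, Q}: 2 true → even ✓
{D, E, Q}: 2 true → even ✓
{B, D, H}: 3 true → odd ✓
{B, E, Q}: 2 true → even ✓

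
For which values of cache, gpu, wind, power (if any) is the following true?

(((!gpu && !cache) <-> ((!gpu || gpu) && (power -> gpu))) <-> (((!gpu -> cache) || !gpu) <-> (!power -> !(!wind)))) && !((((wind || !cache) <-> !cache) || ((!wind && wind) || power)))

The formula is unsatisfiable.

Case cache = True: the formula simplifies to (!(((!gpu || gpu) && (power -> gpu))) <-> (!power -> !(!wind))) && !((!wind || ((!wind && wind) || power))).
  wind = True: simplifies to !(((!gpu || gpu) && (power -> gpu))) && !power.
    power = True: the conjunct !power is False.
    power = False: simplifies to !((!gpu || gpu)).
      gpu = True: this becomes !((False || True)) = False.
      gpu = False: this becomes !((True || False)) = False.
  wind = False: the conjunct !((!wind || ((!wind && wind) || power))) becomes !((True || power)) = False.
Case cache = False: the conjunct !((((wind || !cache) <-> !cache) || ((!wind && wind) || power))) becomes !((True || ((!wind && wind) || power))) = False.
Both cases fail — unsatisfiable.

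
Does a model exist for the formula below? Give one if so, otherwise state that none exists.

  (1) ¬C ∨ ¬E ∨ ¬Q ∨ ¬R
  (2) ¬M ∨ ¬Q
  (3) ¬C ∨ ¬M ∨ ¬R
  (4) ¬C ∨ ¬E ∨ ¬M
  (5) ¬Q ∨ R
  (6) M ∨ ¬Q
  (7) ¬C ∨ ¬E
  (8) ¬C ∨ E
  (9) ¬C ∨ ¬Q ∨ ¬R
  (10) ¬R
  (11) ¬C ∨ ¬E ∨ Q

C = False, E = True, M = False, R = False, Q = False

Unit clause (¬R) forces R = False.
In (¬Q ∨ R) only ¬Q is left, so Q = False.
Try C = True:
  (¬C ∨ ¬E) forces E = False.
  clause (¬C ∨ E) is falsified — backtrack.
So C = False.
Set E = True.
Set M = False.
All clauses satisfied.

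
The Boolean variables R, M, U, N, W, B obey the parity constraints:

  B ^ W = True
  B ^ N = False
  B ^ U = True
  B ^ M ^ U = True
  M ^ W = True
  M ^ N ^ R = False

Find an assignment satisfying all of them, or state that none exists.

R=F, M=F, U=T, N=F, W=T, B=F

B ^ W = F ^ T = True ✓
B ^ N = F ^ F = False ✓
B ^ U = F ^ T = True ✓
B ^ M ^ U = F ^ F ^ T = True ✓
M ^ W = F ^ T = True ✓
M ^ N ^ R = F ^ F ^ F = False ✓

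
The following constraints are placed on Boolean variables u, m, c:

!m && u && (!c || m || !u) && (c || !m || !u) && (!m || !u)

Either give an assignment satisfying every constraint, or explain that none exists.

u=T, m=F, c=F

Unit clause (!m) forces m = False.
Unit clause (u) forces u = True.
In (!c || m || !u) only !c is left, so c = False.
Check each clause:
  (!m): !m holds.
  (u): u holds.
  (!c || m || !u): !c holds.
  (c || !m || !u): !m holds.
  (!m || !u): !m holds.
All clauses satisfied.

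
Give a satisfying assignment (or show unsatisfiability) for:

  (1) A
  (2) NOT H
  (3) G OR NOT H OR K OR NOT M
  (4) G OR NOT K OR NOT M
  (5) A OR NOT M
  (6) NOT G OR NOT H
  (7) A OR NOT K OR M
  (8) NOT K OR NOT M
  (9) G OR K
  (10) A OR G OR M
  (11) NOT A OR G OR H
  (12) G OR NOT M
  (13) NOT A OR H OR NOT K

M=T, A=T, H=F, G=T, K=F

Unit clause (A) forces A = True.
Unit clause (NOT H) forces H = False.
In (NOT A OR G OR H) only G is left, so G = True.
In (NOT A OR H OR NOT K) only NOT K is left, so K = False.
Set M = True.
All clauses satisfied.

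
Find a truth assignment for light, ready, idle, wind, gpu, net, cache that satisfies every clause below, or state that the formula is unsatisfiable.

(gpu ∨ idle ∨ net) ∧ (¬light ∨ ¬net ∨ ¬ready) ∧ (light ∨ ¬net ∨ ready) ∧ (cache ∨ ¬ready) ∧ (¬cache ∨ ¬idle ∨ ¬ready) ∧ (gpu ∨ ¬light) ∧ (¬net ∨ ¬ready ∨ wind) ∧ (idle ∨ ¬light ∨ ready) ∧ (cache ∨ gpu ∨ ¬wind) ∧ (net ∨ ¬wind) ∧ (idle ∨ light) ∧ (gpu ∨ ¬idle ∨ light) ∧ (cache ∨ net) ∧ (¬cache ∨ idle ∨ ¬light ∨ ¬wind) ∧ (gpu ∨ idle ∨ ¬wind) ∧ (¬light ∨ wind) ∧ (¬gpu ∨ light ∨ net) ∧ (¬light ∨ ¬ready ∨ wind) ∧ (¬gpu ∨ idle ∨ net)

Set light = True.
  then (gpu ∨ ¬light) forces gpu = True.
  then (¬light ∨ wind) forces wind = True.
  then (net ∨ ¬wind) forces net = True.
  then (¬light ∨ ¬net ∨ ¬ready) forces ready = False.
  then (idle ∨ ¬light ∨ ready) forces idle = True.
Set cache = False.
All clauses satisfied.

light = True, ready = False, idle = True, wind = True, gpu = True, net = True, cache = False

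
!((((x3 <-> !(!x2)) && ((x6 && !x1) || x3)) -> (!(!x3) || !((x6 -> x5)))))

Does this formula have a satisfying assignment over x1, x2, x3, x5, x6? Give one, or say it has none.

x1 = False, x2 = False, x3 = False, x5 = True, x6 = True

  !((((x3 <-> !(!x2)) && ((x6 && !x1) || x3)) -> (!(!x3) || !((x6 -> x5))))) = True
    ((x3 <-> !(!x2)) && ((x6 && !x1) || x3)) -> (!(!x3) || !((x6 -> x5))) = False
      (x3 <-> !(!x2)) && ((x6 && !x1) || x3) = True
        x3 <-> !(!x2) = True
          !(!x2) = False
            !x2 = True
        (x6 && !x1) || x3 = True
          x6 && !x1 = True
            !x1 = True
      !(!x3) || !((x6 -> x5)) = False
        !(!x3) = False
          !x3 = True
        !((x6 -> x5)) = False
          x6 -> x5 = True
The formula evaluates to True.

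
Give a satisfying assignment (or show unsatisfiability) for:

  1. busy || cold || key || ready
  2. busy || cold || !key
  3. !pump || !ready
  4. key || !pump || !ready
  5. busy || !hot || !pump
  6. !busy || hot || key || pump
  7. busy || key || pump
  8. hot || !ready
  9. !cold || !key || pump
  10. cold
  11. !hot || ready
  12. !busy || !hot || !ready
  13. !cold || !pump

Case cold = True:
  (!cold || !pump) forces pump = False.
  (!cold || !key || pump) forces key = False.
  (busy || key || pump) forces busy = True.
  (!busy || hot || key || pump) forces hot = True.
  (!hot || ready) forces ready = True.
  Clause (!busy || !hot || !ready) is falsified — contradiction.
Case cold = False:
  Clause (cold) is falsified — contradiction.
Both cases fail, so the formula is unsatisfiable.

Unsatisfiable — no assignment works.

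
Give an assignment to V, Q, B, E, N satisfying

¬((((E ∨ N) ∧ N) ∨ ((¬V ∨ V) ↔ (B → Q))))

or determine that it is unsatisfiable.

V=T, Q=F, B=T, E=F, N=F

  ¬((((E ∨ N) ∧ N) ∨ ((¬V ∨ V) ↔ (B → Q)))) = True
    ((E ∨ N) ∧ N) ∨ ((¬V ∨ V) ↔ (B → Q)) = False
      (E ∨ N) ∧ N = False
        E ∨ N = False
      (¬V ∨ V) ↔ (B → Q) = False
        ¬V ∨ V = True
          ¬V = False
        B → Q = False
The formula evaluates to True.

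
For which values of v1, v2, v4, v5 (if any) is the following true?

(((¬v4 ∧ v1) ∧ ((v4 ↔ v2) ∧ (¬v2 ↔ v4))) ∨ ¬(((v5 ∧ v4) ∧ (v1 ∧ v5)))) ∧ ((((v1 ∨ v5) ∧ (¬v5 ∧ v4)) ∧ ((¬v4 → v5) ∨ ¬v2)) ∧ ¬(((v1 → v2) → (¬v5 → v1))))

Case v5 = True: the conjunct ¬v5 is False.
Case v5 = False: the formula simplifies to ((v1 ∧ v4) ∧ (v4 ∨ ¬v2)) ∧ ¬(((v1 → v2) → v1)).
  v1 = True: the conjunct ¬(((v1 → v2) → v1)) becomes ¬((v2 → True)) = False.
  v1 = False: the conjunct v1 is False.
Both cases fail — unsatisfiable.

UNSATISFIABLE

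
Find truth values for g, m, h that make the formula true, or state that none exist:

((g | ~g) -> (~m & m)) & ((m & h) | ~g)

UNSATISFIABLE

The conjunct (g | ~g) -> (~m & m) is unsatisfiable on its own:
  g=F, m=F: evaluates to False.
  g=F, m=T: evaluates to False.
  g=T, m=F: evaluates to False.
  g=T, m=T: evaluates to False.
So the whole conjunction is unsatisfiable.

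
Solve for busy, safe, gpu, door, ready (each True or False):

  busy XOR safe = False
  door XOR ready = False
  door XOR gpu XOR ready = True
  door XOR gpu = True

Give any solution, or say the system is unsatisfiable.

busy=T, safe=T, gpu=T, door=F, ready=F

busy XOR safe = T XOR T = False ✓
door XOR ready = F XOR F = False ✓
door XOR gpu XOR ready = F XOR T XOR F = True ✓
door XOR gpu = F XOR T = True ✓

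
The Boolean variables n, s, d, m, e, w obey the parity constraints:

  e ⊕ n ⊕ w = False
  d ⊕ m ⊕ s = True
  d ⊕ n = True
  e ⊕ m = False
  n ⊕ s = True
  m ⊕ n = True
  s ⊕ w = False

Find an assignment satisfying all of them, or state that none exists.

n = False; s = True; d = True; m = True; e = True; w = True

e ⊕ n ⊕ w = T ⊕ F ⊕ T = False ✓
d ⊕ m ⊕ s = T ⊕ T ⊕ T = True ✓
d ⊕ n = T ⊕ F = True ✓
e ⊕ m = T ⊕ T = False ✓
n ⊕ s = F ⊕ T = True ✓
m ⊕ n = T ⊕ F = True ✓
s ⊕ w = T ⊕ T = False ✓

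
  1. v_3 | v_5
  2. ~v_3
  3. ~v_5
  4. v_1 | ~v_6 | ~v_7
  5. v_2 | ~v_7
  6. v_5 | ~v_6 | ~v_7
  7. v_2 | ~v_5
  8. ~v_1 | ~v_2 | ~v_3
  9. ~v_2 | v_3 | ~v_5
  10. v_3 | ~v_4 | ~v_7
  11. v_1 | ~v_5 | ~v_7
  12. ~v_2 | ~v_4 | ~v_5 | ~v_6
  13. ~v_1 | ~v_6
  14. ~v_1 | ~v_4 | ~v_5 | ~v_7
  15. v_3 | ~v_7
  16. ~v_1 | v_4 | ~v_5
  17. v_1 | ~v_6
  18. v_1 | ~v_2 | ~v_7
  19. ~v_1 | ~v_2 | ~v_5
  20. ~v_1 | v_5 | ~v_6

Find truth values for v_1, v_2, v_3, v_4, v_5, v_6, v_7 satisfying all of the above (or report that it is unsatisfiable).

Unsatisfiable — no assignment works.

Case v_3 = True:
  Clause (~v_3) is falsified — contradiction.
Case v_3 = False:
  (v_3 | v_5) forces v_5 = True.
  Clause (~v_5) is falsified — contradiction.
Both cases fail, so the formula is unsatisfiable.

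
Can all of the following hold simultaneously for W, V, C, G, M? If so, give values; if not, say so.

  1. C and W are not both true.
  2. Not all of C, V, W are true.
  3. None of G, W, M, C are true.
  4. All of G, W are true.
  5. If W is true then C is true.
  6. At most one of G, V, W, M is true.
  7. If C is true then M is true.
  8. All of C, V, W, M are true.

Case W = True:
  Constraint (3) is violated (W=T) — contradiction.
Case W = False:
  Constraint (4) is violated (W=F) — contradiction.
Both cases fail — unsatisfiable.

UNSATISFIABLE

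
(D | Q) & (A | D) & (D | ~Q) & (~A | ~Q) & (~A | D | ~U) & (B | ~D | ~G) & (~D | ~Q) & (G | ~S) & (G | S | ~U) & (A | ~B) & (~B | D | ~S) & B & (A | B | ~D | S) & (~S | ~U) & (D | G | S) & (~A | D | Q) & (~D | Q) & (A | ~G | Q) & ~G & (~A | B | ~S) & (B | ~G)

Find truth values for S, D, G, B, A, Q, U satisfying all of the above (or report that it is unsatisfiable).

Case D = True:
  (~D | ~Q) forces Q = False.
  Clause (~D | Q) is falsified — contradiction.
Case D = False:
  (D | Q) forces Q = True.
  Clause (D | ~Q) is falsified — contradiction.
Both cases fail, so the formula is unsatisfiable.

Unsatisfiable — no assignment works.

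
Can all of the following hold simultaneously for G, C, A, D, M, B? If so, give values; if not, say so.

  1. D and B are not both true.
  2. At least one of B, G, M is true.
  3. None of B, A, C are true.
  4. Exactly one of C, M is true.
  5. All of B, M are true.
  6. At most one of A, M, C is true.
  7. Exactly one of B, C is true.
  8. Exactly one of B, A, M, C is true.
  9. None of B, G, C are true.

Case B = True:
  Constraint (3) is violated (B=T) — contradiction.
Case B = False:
  Constraint (5) is violated (B=F) — contradiction.
Both cases fail — unsatisfiable.

UNSATISFIABLE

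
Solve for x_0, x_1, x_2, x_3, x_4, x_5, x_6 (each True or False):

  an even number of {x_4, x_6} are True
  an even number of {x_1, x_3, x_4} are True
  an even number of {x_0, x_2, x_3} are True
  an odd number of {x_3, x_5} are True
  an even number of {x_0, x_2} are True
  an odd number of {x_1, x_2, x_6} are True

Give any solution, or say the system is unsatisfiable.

x_0 = True; x_1 = False; x_2 = True; x_3 = False; x_4 = False; x_5 = True; x_6 = False

{x_4, x_6}: 0 true → even ✓
{x_1, x_3, x_4}: 0 true → even ✓
{x_0, x_2, x_3}: 2 true → even ✓
{x_3, x_5}: 1 true → odd ✓
{x_0, x_2}: 2 true → even ✓
{x_1, x_2, x_6}: 1 true → odd ✓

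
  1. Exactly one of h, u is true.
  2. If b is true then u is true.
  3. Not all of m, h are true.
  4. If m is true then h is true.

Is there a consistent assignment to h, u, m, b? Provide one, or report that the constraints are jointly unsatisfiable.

h: False; u: True; m: False; b: False

  (1) {h, u}: 1 true — exactly one ✓
  (2) b=F ⇒ u: vacuous ✓
  (3) {m, h}: 0/2 true — not all ✓
  (4) m=F ⇒ h: vacuous ✓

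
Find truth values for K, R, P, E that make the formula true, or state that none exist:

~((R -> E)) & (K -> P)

K = True, R = True, P = True, E = False

  ~((R -> E)) = True
    R -> E = False
  K -> P = True
Both conjuncts True, so the formula holds.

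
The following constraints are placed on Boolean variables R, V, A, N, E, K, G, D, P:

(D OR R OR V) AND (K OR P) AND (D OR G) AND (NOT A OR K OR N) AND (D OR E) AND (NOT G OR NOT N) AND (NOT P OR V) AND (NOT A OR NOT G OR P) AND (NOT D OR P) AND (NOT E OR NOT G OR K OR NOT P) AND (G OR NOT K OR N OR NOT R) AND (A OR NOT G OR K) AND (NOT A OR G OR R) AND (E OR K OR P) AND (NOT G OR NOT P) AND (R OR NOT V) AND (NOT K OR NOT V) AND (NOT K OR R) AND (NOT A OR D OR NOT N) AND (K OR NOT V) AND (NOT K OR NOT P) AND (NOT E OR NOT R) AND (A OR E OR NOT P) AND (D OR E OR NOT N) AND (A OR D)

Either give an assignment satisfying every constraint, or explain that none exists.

No satisfying assignment exists.

Case V = True:
  (R OR NOT V) forces R = True.
  (NOT K OR NOT V) forces K = False.
  Clause (K OR NOT V) is falsified — contradiction.
Case V = False:
  (NOT P OR V) forces P = False.
  (K OR P) forces K = True.
  (NOT D OR P) forces D = False.
  (D OR R OR V) forces R = True.
  (D OR G) forces G = True.
  (D OR E) forces E = True.
  Clause (NOT E OR NOT R) is falsified — contradiction.
Both cases fail, so the formula is unsatisfiable.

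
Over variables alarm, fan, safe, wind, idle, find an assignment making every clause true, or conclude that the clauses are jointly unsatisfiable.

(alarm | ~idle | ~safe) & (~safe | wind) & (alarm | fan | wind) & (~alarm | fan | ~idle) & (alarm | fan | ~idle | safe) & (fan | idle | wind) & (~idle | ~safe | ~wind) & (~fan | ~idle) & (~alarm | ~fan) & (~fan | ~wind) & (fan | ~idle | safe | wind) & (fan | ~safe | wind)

alarm: False, fan: False, safe: True, wind: True, idle: False

Set alarm = False.
Set fan = False.
  then (alarm | fan | wind) forces wind = True.
Set safe = True.
  then (alarm | ~idle | ~safe) forces idle = False.
All clauses satisfied.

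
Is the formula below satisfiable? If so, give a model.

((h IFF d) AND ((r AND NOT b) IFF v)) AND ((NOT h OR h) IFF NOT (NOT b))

b=T, v=F, d=F, h=F, r=T

  (h IFF d) AND ((r AND NOT b) IFF v) = True
    h IFF d = True
    (r AND NOT b) IFF v = True
      r AND NOT b = False
        NOT b = False
  (NOT h OR h) IFF NOT (NOT b) = True
    NOT h OR h = True
      NOT h = True
    NOT (NOT b) = True
      NOT b = False
Both conjuncts True, so the formula holds.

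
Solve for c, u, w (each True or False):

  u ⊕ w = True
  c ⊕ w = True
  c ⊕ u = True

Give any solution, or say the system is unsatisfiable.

Unsatisfiable

Adding constraints 1, 2, 3 mod 2: every variable appears an even number of times on the left, so the left side is 0.
But the right sides sum to 1 (mod 2). 0 ≠ 1 — the system is inconsistent.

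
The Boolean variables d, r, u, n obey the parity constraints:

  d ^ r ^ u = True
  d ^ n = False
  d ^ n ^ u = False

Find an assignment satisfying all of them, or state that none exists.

d=F; r=T; u=F; n=F

d ^ r ^ u = F ^ T ^ F = True ✓
d ^ n = F ^ F = False ✓
d ^ n ^ u = F ^ F ^ F = False ✓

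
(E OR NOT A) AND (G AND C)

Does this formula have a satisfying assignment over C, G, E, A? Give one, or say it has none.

C: True; G: True; E: True; A: True

  E OR NOT A = True
    NOT A = False
  G AND C = True
Both conjuncts True, so the formula holds.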